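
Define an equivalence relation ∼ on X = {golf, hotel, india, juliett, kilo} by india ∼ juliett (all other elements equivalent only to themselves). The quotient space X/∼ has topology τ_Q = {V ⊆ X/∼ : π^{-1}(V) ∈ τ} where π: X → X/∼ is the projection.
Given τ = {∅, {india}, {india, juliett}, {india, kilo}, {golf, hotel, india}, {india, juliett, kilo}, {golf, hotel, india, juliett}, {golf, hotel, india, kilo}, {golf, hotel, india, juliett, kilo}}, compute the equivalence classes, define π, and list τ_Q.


X/∼ = {[golf], [hotel], [india=juliett], [kilo]}; |τ_Q| = 5.

Equivalence classes: [golf], [hotel], [india=juliett], [kilo].
Quotient map π: X → X/∼ sends golf ↦ [golf], hotel ↦ [hotel], india ↦ [india=juliett], juliett ↦ [india=juliett], kilo ↦ [kilo].
For each subset V ⊆ X/∼, compute π^{-1}(V) ⊆ X and check whether π^{-1}(V) ∈ τ. V is open in τ_Q iff π^{-1}(V) ∈ τ.
  V = {}: π^{-1}(V) = ∅ ∈ τ ✓.
  V = {[golf]}: π^{-1}(V) = {golf} ∉ τ ✗.
  V = {[hotel]}: π^{-1}(V) = {hotel} ∉ τ ✗.
  V = {[golf], [hotel]}: π^{-1}(V) = {golf, hotel} ∉ τ ✗.
  V = {[india=juliett]}: π^{-1}(V) = {india, juliett} ∈ τ ✓.
  V = {[golf], [india=juliett]}: π^{-1}(V) = {golf, india, juliett} ∉ τ ✗.
  V = {[hotel], [india=juliett]}: π^{-1}(V) = {hotel, india, juliett} ∉ τ ✗.
  V = {[golf], [hotel], [india=juliett]}: π^{-1}(V) = {golf, hotel, india, juliett} ∈ τ ✓.
  V = {[kilo]}: π^{-1}(V) = {kilo} ∉ τ ✗.
  V = {[golf], [kilo]}: π^{-1}(V) = {golf, kilo} ∉ τ ✗.
  V = {[hotel], [kilo]}: π^{-1}(V) = {hotel, kilo} ∉ τ ✗.
  V = {[golf], [hotel], [kilo]}: π^{-1}(V) = {golf, hotel, kilo} ∉ τ ✗.
  V = {[india=juliett], [kilo]}: π^{-1}(V) = {india, juliett, kilo} ∈ τ ✓.
  V = {[golf], [india=juliett], [kilo]}: π^{-1}(V) = {golf, india, juliett, kilo} ∉ τ ✗.
  V = {[hotel], [india=juliett], [kilo]}: π^{-1}(V) = {hotel, india, juliett, kilo} ∉ τ ✗.
  V = {[golf], [hotel], [india=juliett], [kilo]}: π^{-1}(V) = {golf, hotel, india, juliett, kilo} ∈ τ ✓.
Open sets in the quotient: τ_Q = {{}, {[india=juliett]}, {[golf], [hotel], [india=juliett]}, {[india=juliett], [kilo]}, {[golf], [hotel], [india=juliett], [kilo]}} (5 elements).


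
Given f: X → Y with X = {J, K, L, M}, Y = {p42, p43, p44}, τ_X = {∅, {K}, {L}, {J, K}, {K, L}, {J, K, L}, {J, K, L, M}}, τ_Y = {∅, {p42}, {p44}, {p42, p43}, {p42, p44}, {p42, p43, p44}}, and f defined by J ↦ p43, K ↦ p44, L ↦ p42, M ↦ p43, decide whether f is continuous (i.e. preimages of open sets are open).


f is NOT continuous.

Compute f^{-1}(U) for each U ∈ τ_Y:
  U = ∅: f^{-1}(U) = ∅ ∈ τ_X ✓.
  U = {p42}: f^{-1}(U) = {L} ∈ τ_X ✓.
  U = {p44}: f^{-1}(U) = {K} ∈ τ_X ✓.
  U = {p42, p43}: f^{-1}(U) = {J, L, M} ∉ τ_X ✗.
  U = {p42, p44}: f^{-1}(U) = {K, L} ∈ τ_X ✓.
  U = {p42, p43, p44}: f^{-1}(U) = {J, K, L, M} ∈ τ_X ✓.
Found U = {p42, p43} with f^{-1}(U) = {J, L, M} not in τ_X. Therefore f is NOT continuous.


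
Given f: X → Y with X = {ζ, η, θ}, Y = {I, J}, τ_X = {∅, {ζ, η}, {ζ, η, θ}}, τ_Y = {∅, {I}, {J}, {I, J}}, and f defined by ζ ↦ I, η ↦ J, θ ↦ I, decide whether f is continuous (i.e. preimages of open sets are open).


f is NOT continuous.

Compute f^{-1}(U) for each U ∈ τ_Y:
  U = ∅: f^{-1}(U) = ∅ ∈ τ_X ✓.
  U = {I}: f^{-1}(U) = {ζ, θ} ∉ τ_X ✗.
  U = {J}: f^{-1}(U) = {η} ∉ τ_X ✗.
  U = {I, J}: f^{-1}(U) = {ζ, η, θ} ∈ τ_X ✓.
Found U = {I} with f^{-1}(U) = {ζ, θ} not in τ_X. Therefore f is NOT continuous.


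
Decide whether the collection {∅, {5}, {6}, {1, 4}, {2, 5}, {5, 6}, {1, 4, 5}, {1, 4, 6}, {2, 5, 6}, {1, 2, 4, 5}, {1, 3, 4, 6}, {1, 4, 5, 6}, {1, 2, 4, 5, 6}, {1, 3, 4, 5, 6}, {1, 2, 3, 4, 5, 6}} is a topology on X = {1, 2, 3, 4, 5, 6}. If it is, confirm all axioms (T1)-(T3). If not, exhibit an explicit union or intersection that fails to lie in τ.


τ IS a topology on X.

Axiom (T1): ∅ ∈ τ? Yes; X ∈ τ? Yes.
Axiom (T2/T3): check pairwise unions and intersections of members of τ.
All pairwise intersections and unions checked — each lies in τ. Therefore τ satisfies (T1), (T2), (T3): it IS a topology on X.


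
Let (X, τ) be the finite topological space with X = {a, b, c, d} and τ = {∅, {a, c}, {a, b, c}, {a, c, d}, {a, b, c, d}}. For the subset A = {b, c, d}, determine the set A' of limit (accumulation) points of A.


A' = {a, b, d}

For each x ∈ X, list the open sets U ∈ τ with x ∈ U, then check whether U ∩ (A ∖ {x}) ≠ ∅ for every such U.
  x = a: opens ∋ x are {a, c}, {a, b, c}, {a, c, d}, {a, b, c, d}; each meets A ∖ {a}, so x IS a limit point.
  x = b: opens ∋ x are {a, b, c}, {a, b, c, d}; each meets A ∖ {b}, so x IS a limit point.
  x = c: open {a, c} ∋ x has {a, c} ∩ (A ∖ {c}) = ∅, so x is NOT a limit point.
  x = d: opens ∋ x are {a, c, d}, {a, b, c, d}; each meets A ∖ {d}, so x IS a limit point.
Collecting: A' = {a, b, d}.


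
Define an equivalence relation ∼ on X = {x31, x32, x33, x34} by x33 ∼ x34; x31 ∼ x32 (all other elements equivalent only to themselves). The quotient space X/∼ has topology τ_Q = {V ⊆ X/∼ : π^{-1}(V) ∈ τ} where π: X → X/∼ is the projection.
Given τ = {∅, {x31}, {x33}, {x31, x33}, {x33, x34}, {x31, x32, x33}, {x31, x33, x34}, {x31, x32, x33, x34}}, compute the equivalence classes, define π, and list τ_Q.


X/∼ = {[x31=x32], [x33=x34]}; |τ_Q| = 3.

Equivalence classes: [x31=x32], [x33=x34].
Quotient map π: X → X/∼ sends x31 ↦ [x31=x32], x32 ↦ [x31=x32], x33 ↦ [x33=x34], x34 ↦ [x33=x34].
For each subset V ⊆ X/∼, compute π^{-1}(V) ⊆ X and check whether π^{-1}(V) ∈ τ. V is open in τ_Q iff π^{-1}(V) ∈ τ.
  V = {}: π^{-1}(V) = ∅ ∈ τ ✓.
  V = {[x31=x32]}: π^{-1}(V) = {x31, x32} ∉ τ ✗.
  V = {[x33=x34]}: π^{-1}(V) = {x33, x34} ∈ τ ✓.
  V = {[x31=x32], [x33=x34]}: π^{-1}(V) = {x31, x32, x33, x34} ∈ τ ✓.
Open sets in the quotient: τ_Q = {{}, {[x33=x34]}, {[x31=x32], [x33=x34]}} (3 elements).


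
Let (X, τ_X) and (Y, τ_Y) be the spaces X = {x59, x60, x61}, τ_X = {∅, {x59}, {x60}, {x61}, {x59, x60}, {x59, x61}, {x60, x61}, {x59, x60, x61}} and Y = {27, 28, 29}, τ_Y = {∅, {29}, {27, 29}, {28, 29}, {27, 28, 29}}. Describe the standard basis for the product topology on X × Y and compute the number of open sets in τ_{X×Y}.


Basis B = {∅ × ∅, {x59} × {29}, {x60} × {29}, {x61} × {29}, {x59} × {27, 29}, {x59} × {28, 29}, {x59, x60} × {29}, {x59, x61} × {29}, {x60} × {27, 29}, {x60} × {28, 29}, {x60, x61} × {29}, {x61} × {27, 29}, {x61} × {28, 29}, {x59} × {27, 28, 29}, {x59, x60, x61} × {29}, {x60} × {27, 28, 29}, {x61} × {27, 28, 29}, {x59, x60} × {27, 29}, {x59, x61} × {27, 29}, {x59, x60} × {28, 29}, {x59, x61} × {28, 29}, {x60, x61} × {27, 29}, {x60, x61} × {28, 29}, {x59, x60} × {27, 28, 29}, {x59, x61} × {27, 28, 29}, {x59, x60, x61} × {27, 29}, {x59, x60, x61} × {28, 29}, {x60, x61} × {27, 28, 29}, {x59, x60, x61} × {27, 28, 29}}; |τ_{X×Y}| = 125.

Enumerate products U × V with U ∈ τ_X, V ∈ τ_Y (deduplicated):
  ∅ × ∅ = {} (∅)
  {x59} × {29} = {(x59,29)}
  {x60} × {29} = {(x60,29)}
  {x61} × {29} = {(x61,29)}
  {x59} × {27, 29} = {(x59,27), (x59,29)}
  {x59} × {28, 29} = {(x59,28), (x59,29)}
  {x59, x60} × {29} = {(x59,29), (x60,29)}
  {x59, x61} × {29} = {(x59,29), (x61,29)}
  {x60} × {27, 29} = {(x60,27), (x60,29)}
  {x60} × {28, 29} = {(x60,28), (x60,29)}
  {x60, x61} × {29} = {(x60,29), (x61,29)}
  {x61} × {27, 29} = {(x61,27), (x61,29)}
  {x61} × {28, 29} = {(x61,28), (x61,29)}
  {x59} × {27, 28, 29} = {(x59,27), (x59,28), (x59,29)}
  {x59, x60, x61} × {29} = {(x59,29), (x60,29), (x61,29)}
  {x60} × {27, 28, 29} = {(x60,27), (x60,28), (x60,29)}
  {x61} × {27, 28, 29} = {(x61,27), (x61,28), (x61,29)}
  {x59, x60} × {27, 29} = {(x59,27), (x59,29), (x60,27), (x60,29)}
  {x59, x61} × {27, 29} = {(x59,27), (x59,29), (x61,27), (x61,29)}
  {x59, x60} × {28, 29} = {(x59,28), (x59,29), (x60,28), (x60,29)}
  {x59, x61} × {28, 29} = {(x59,28), (x59,29), (x61,28), (x61,29)}
  {x60, x61} × {27, 29} = {(x60,27), (x60,29), (x61,27), (x61,29)}
  {x60, x61} × {28, 29} = {(x60,28), (x60,29), (x61,28), (x61,29)}
  {x59, x60} × {27, 28, 29} = {(x59,27), (x59,28), (x59,29), (x60,27), (x60,28), (x60,29)}
  {x59, x61} × {27, 28, 29} = {(x59,27), (x59,28), (x59,29), (x61,27), (x61,28), (x61,29)}
  {x59, x60, x61} × {27, 29} = {(x59,27), (x59,29), (x60,27), (x60,29), (x61,27), (x61,29)}
  {x59, x60, x61} × {28, 29} = {(x59,28), (x59,29), (x60,28), (x60,29), (x61,28), (x61,29)}
  {x60, x61} × {27, 28, 29} = {(x60,27), (x60,28), (x60,29), (x61,27), (x61,28), (x61,29)}
  {x59, x60, x61} × {27, 28, 29} = {(x59,27), (x59,28), (x59,29), (x60,27), (x60,28), (x60,29), (x61,27), (x61,28), (x61,29)}
These 29 distinct sets form the basis B.
Close under arbitrary unions to get τ_{X×Y}; counting gives |τ_{X×Y}| = 125.


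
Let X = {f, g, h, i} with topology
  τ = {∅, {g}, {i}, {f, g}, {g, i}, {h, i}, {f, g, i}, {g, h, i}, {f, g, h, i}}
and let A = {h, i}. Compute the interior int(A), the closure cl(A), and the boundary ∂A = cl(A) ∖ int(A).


int(A) = {h, i}, cl(A) = {h, i}, ∂A = ∅.

Closed sets in (X, τ) are complements of opens:
  closed(X, τ) = {∅, {f}, {h}, {f, g}, {f, h}, {h, i}, {f, g, h}, {f, h, i}, {f, g, h, i}}.
int(A) = ⋃ {U ∈ τ : U ⊆ A}. Opens contained in A: ∅, {i}, {h, i}.
Taking the union of these: int(A) = {h, i}.
cl(A) = ⋂ {C closed : A ⊆ C}. Closed sets containing A: {h, i}, {f, h, i}, {f, g, h, i}.
Intersecting these: cl(A) = {h, i}.
∂A = cl(A) ∖ int(A) = {h, i} ∖ {h, i} = ∅.


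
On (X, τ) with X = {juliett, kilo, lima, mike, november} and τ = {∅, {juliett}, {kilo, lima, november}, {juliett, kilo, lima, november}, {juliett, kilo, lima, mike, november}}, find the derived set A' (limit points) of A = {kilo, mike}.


A' = {lima, mike, november}

For each x ∈ X, list the open sets U ∈ τ with x ∈ U, then check whether U ∩ (A ∖ {x}) ≠ ∅ for every such U.
  x = juliett: open {juliett} ∋ x has {juliett} ∩ (A ∖ {juliett}) = ∅, so x is NOT a limit point.
  x = kilo: open {kilo, lima, november} ∋ x has {kilo, lima, november} ∩ (A ∖ {kilo}) = ∅, so x is NOT a limit point.
  x = lima: opens ∋ x are {kilo, lima, november}, {juliett, kilo, lima, november}, {juliett, kilo, lima, mike, november}; each meets A ∖ {lima}, so x IS a limit point.
  x = mike: opens ∋ x are {juliett, kilo, lima, mike, november}; each meets A ∖ {mike}, so x IS a limit point.
  x = november: opens ∋ x are {kilo, lima, november}, {juliett, kilo, lima, november}, {juliett, kilo, lima, mike, november}; each meets A ∖ {november}, so x IS a limit point.
Collecting: A' = {lima, mike, november}.


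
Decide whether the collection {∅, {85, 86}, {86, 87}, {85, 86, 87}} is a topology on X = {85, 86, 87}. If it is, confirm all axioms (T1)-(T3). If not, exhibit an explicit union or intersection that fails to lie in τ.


τ is NOT a topology on X.

Axiom (T1): ∅ ∈ τ? Yes; X ∈ τ? Yes.
Axiom (T2/T3): check pairwise unions and intersections of members of τ.
Counterexample for (T3): {85, 86} ∩ {86, 87} = {86} ∉ τ. Therefore τ is NOT a topology.


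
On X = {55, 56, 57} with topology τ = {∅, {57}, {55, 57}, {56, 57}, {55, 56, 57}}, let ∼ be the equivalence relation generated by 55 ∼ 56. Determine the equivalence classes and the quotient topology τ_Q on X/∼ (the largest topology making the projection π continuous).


X/∼ = {[55=56], [57]}; |τ_Q| = 3.

Equivalence classes: [55=56], [57].
Quotient map π: X → X/∼ sends 55 ↦ [55=56], 56 ↦ [55=56], 57 ↦ [57].
For each subset V ⊆ X/∼, compute π^{-1}(V) ⊆ X and check whether π^{-1}(V) ∈ τ. V is open in τ_Q iff π^{-1}(V) ∈ τ.
  V = {}: π^{-1}(V) = ∅ ∈ τ ✓.
  V = {[55=56]}: π^{-1}(V) = {55, 56} ∉ τ ✗.
  V = {[57]}: π^{-1}(V) = {57} ∈ τ ✓.
  V = {[55=56], [57]}: π^{-1}(V) = {55, 56, 57} ∈ τ ✓.
Open sets in the quotient: τ_Q = {{}, {[57]}, {[55=56], [57]}} (3 elements).


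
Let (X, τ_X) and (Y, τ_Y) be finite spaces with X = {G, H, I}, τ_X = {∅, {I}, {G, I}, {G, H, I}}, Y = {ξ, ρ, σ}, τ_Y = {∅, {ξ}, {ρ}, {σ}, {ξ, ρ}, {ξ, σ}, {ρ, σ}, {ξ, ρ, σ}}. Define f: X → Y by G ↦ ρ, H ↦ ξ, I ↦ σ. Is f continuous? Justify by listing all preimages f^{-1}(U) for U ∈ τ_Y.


f is NOT continuous.

Compute f^{-1}(U) for each U ∈ τ_Y:
  U = ∅: f^{-1}(U) = ∅ ∈ τ_X ✓.
  U = {ξ}: f^{-1}(U) = {H} ∉ τ_X ✗.
  U = {ρ}: f^{-1}(U) = {G} ∉ τ_X ✗.
  U = {σ}: f^{-1}(U) = {I} ∈ τ_X ✓.
  U = {ξ, ρ}: f^{-1}(U) = {G, H} ∉ τ_X ✗.
  U = {ξ, σ}: f^{-1}(U) = {H, I} ∉ τ_X ✗.
  U = {ρ, σ}: f^{-1}(U) = {G, I} ∈ τ_X ✓.
  U = {ξ, ρ, σ}: f^{-1}(U) = {G, H, I} ∈ τ_X ✓.
Found U = {ξ} with f^{-1}(U) = {H} not in τ_X. Therefore f is NOT continuous.


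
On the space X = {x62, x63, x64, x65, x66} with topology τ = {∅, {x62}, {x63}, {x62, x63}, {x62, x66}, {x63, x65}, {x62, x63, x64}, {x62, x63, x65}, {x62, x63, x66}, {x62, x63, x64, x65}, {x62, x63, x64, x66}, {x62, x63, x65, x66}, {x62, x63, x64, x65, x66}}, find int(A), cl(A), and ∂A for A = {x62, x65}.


int(A) = {x62}, cl(A) = {x62, x64, x65, x66}, ∂A = {x64, x65, x66}.

Closed sets in (X, τ) are complements of opens:
  closed(X, τ) = {∅, {x64}, {x65}, {x66}, {x64, x65}, {x64, x66}, {x65, x66}, {x62, x64, x66}, {x63, x64, x65}, {x64, x65, x66}, {x62, x64, x65, x66}, {x63, x64, x65, x66}, {x62, x63, x64, x65, x66}}.
int(A) = ⋃ {U ∈ τ : U ⊆ A}. Opens contained in A: ∅, {x62}.
Taking the union of these: int(A) = {x62}.
cl(A) = ⋂ {C closed : A ⊆ C}. Closed sets containing A: {x62, x64, x65, x66}, {x62, x63, x64, x65, x66}.
Intersecting these: cl(A) = {x62, x64, x65, x66}.
∂A = cl(A) ∖ int(A) = {x62, x64, x65, x66} ∖ {x62} = {x64, x65, x66}.


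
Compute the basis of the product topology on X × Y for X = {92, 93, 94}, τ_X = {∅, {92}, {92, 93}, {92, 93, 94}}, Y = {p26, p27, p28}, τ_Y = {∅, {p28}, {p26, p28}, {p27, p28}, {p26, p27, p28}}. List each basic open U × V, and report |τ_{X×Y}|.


Basis B = {∅ × ∅, {92} × {p28}, {92} × {p26, p28}, {92} × {p27, p28}, {92, 93} × {p28}, {92} × {p26, p27, p28}, {92, 93, 94} × {p28}, {92, 93} × {p26, p28}, {92, 93} × {p27, p28}, {92, 93} × {p26, p27, p28}, {92, 93, 94} × {p26, p28}, {92, 93, 94} × {p27, p28}, {92, 93, 94} × {p26, p27, p28}}; |τ_{X×Y}| = 30.

Enumerate products U × V with U ∈ τ_X, V ∈ τ_Y (deduplicated):
  ∅ × ∅ = {} (∅)
  {92} × {p28} = {(92,p28)}
  {92} × {p26, p28} = {(92,p26), (92,p28)}
  {92} × {p27, p28} = {(92,p27), (92,p28)}
  {92, 93} × {p28} = {(92,p28), (93,p28)}
  {92} × {p26, p27, p28} = {(92,p26), (92,p27), (92,p28)}
  {92, 93, 94} × {p28} = {(92,p28), (93,p28), (94,p28)}
  {92, 93} × {p26, p28} = {(92,p26), (92,p28), (93,p26), (93,p28)}
  {92, 93} × {p27, p28} = {(92,p27), (92,p28), (93,p27), (93,p28)}
  {92, 93} × {p26, p27, p28} = {(92,p26), (92,p27), (92,p28), (93,p26), (93,p27), (93,p28)}
  {92, 93, 94} × {p26, p28} = {(92,p26), (92,p28), (93,p26), (93,p28), (94,p26), (94,p28)}
  {92, 93, 94} × {p27, p28} = {(92,p27), (92,p28), (93,p27), (93,p28), (94,p27), (94,p28)}
  {92, 93, 94} × {p26, p27, p28} = {(92,p26), (92,p27), (92,p28), (93,p26), (93,p27), (93,p28), (94,p26), (94,p27), (94,p28)}
These 13 distinct sets form the basis B.
Close under arbitrary unions to get τ_{X×Y}; counting gives |τ_{X×Y}| = 30.


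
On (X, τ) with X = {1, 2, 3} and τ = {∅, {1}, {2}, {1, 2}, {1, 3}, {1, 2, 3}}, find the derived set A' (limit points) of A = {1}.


A' = {3}

For each x ∈ X, list the open sets U ∈ τ with x ∈ U, then check whether U ∩ (A ∖ {x}) ≠ ∅ for every such U.
  x = 1: open {1} ∋ x has {1} ∩ (A ∖ {1}) = ∅, so x is NOT a limit point.
  x = 2: open {2} ∋ x has {2} ∩ (A ∖ {2}) = ∅, so x is NOT a limit point.
  x = 3: opens ∋ x are {1, 3}, {1, 2, 3}; each meets A ∖ {3}, so x IS a limit point.
Collecting: A' = {3}.


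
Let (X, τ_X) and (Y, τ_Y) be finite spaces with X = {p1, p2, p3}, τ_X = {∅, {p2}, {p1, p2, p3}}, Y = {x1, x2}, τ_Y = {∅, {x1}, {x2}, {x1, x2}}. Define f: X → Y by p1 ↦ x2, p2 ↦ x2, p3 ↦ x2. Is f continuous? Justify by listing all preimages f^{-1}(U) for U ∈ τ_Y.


f IS continuous.

Compute f^{-1}(U) for each U ∈ τ_Y:
  U = ∅: f^{-1}(U) = ∅ ∈ τ_X ✓.
  U = {x1}: f^{-1}(U) = ∅ ∈ τ_X ✓.
  U = {x2}: f^{-1}(U) = {p1, p2, p3} ∈ τ_X ✓.
  U = {x1, x2}: f^{-1}(U) = {p1, p2, p3} ∈ τ_X ✓.
Every preimage lies in τ_X, so f IS continuous.


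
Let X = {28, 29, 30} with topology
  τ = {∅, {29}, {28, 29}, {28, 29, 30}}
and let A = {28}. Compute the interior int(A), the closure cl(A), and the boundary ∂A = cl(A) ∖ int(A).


int(A) = ∅, cl(A) = {28, 30}, ∂A = {28, 30}.

Closed sets in (X, τ) are complements of opens:
  closed(X, τ) = {∅, {30}, {28, 30}, {28, 29, 30}}.
int(A) = ⋃ {U ∈ τ : U ⊆ A}. Opens contained in A: ∅.
Taking the union of these: int(A) = ∅.
cl(A) = ⋂ {C closed : A ⊆ C}. Closed sets containing A: {28, 30}, {28, 29, 30}.
Intersecting these: cl(A) = {28, 30}.
∂A = cl(A) ∖ int(A) = {28, 30} ∖ ∅ = {28, 30}.


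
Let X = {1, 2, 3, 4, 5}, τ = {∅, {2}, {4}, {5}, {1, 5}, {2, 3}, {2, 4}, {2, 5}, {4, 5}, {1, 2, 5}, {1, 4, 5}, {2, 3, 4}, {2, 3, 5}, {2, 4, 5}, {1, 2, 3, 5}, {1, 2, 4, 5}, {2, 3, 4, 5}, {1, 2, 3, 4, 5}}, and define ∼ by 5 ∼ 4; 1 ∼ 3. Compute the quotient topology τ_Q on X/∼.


X/∼ = {[1=3], [2], [4=5]}; |τ_Q| = 5.

Equivalence classes: [1=3], [2], [4=5].
Quotient map π: X → X/∼ sends 1 ↦ [1=3], 2 ↦ [2], 3 ↦ [1=3], 4 ↦ [4=5], 5 ↦ [4=5].
For each subset V ⊆ X/∼, compute π^{-1}(V) ⊆ X and check whether π^{-1}(V) ∈ τ. V is open in τ_Q iff π^{-1}(V) ∈ τ.
  V = {}: π^{-1}(V) = ∅ ∈ τ ✓.
  V = {[1=3]}: π^{-1}(V) = {1, 3} ∉ τ ✗.
  V = {[2]}: π^{-1}(V) = {2} ∈ τ ✓.
  V = {[1=3], [2]}: π^{-1}(V) = {1, 2, 3} ∉ τ ✗.
  V = {[4=5]}: π^{-1}(V) = {4, 5} ∈ τ ✓.
  V = {[1=3], [4=5]}: π^{-1}(V) = {1, 3, 4, 5} ∉ τ ✗.
  V = {[2], [4=5]}: π^{-1}(V) = {2, 4, 5} ∈ τ ✓.
  V = {[1=3], [2], [4=5]}: π^{-1}(V) = {1, 2, 3, 4, 5} ∈ τ ✓.
Open sets in the quotient: τ_Q = {{}, {[2]}, {[4=5]}, {[2], [4=5]}, {[1=3], [2], [4=5]}} (5 elements).


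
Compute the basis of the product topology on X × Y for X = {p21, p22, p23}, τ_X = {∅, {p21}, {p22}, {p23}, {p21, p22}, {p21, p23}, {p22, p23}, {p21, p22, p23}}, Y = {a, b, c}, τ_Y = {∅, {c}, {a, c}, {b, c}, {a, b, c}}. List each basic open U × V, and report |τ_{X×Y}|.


Basis B = {∅ × ∅, {p21} × {c}, {p22} × {c}, {p23} × {c}, {p21} × {a, c}, {p21} × {b, c}, {p21, p22} × {c}, {p21, p23} × {c}, {p22} × {a, c}, {p22} × {b, c}, {p22, p23} × {c}, {p23} × {a, c}, {p23} × {b, c}, {p21} × {a, b, c}, {p21, p22, p23} × {c}, {p22} × {a, b, c}, {p23} × {a, b, c}, {p21, p22} × {a, c}, {p21, p23} × {a, c}, {p21, p22} × {b, c}, {p21, p23} × {b, c}, {p22, p23} × {a, c}, {p22, p23} × {b, c}, {p21, p22} × {a, b, c}, {p21, p23} × {a, b, c}, {p21, p22, p23} × {a, c}, {p21, p22, p23} × {b, c}, {p22, p23} × {a, b, c}, {p21, p22, p23} × {a, b, c}}; |τ_{X×Y}| = 125.

Enumerate products U × V with U ∈ τ_X, V ∈ τ_Y (deduplicated):
  ∅ × ∅ = {} (∅)
  {p21} × {c} = {(p21,c)}
  {p22} × {c} = {(p22,c)}
  {p23} × {c} = {(p23,c)}
  {p21} × {a, c} = {(p21,a), (p21,c)}
  {p21} × {b, c} = {(p21,b), (p21,c)}
  {p21, p22} × {c} = {(p21,c), (p22,c)}
  {p21, p23} × {c} = {(p21,c), (p23,c)}
  {p22} × {a, c} = {(p22,a), (p22,c)}
  {p22} × {b, c} = {(p22,b), (p22,c)}
  {p22, p23} × {c} = {(p22,c), (p23,c)}
  {p23} × {a, c} = {(p23,a), (p23,c)}
  {p23} × {b, c} = {(p23,b), (p23,c)}
  {p21} × {a, b, c} = {(p21,a), (p21,b), (p21,c)}
  {p21, p22, p23} × {c} = {(p21,c), (p22,c), (p23,c)}
  {p22} × {a, b, c} = {(p22,a), (p22,b), (p22,c)}
  {p23} × {a, b, c} = {(p23,a), (p23,b), (p23,c)}
  {p21, p22} × {a, c} = {(p21,a), (p21,c), (p22,a), (p22,c)}
  {p21, p23} × {a, c} = {(p21,a), (p21,c), (p23,a), (p23,c)}
  {p21, p22} × {b, c} = {(p21,b), (p21,c), (p22,b), (p22,c)}
  {p21, p23} × {b, c} = {(p21,b), (p21,c), (p23,b), (p23,c)}
  {p22, p23} × {a, c} = {(p22,a), (p22,c), (p23,a), (p23,c)}
  {p22, p23} × {b, c} = {(p22,b), (p22,c), (p23,b), (p23,c)}
  {p21, p22} × {a, b, c} = {(p21,a), (p21,b), (p21,c), (p22,a), (p22,b), (p22,c)}
  {p21, p23} × {a, b, c} = {(p21,a), (p21,b), (p21,c), (p23,a), (p23,b), (p23,c)}
  {p21, p22, p23} × {a, c} = {(p21,a), (p21,c), (p22,a), (p22,c), (p23,a), (p23,c)}
  {p21, p22, p23} × {b, c} = {(p21,b), (p21,c), (p22,b), (p22,c), (p23,b), (p23,c)}
  {p22, p23} × {a, b, c} = {(p22,a), (p22,b), (p22,c), (p23,a), (p23,b), (p23,c)}
  {p21, p22, p23} × {a, b, c} = {(p21,a), (p21,b), (p21,c), (p22,a), (p22,b), (p22,c), (p23,a), (p23,b), (p23,c)}
These 29 distinct sets form the basis B.
Close under arbitrary unions to get τ_{X×Y}; counting gives |τ_{X×Y}| = 125.


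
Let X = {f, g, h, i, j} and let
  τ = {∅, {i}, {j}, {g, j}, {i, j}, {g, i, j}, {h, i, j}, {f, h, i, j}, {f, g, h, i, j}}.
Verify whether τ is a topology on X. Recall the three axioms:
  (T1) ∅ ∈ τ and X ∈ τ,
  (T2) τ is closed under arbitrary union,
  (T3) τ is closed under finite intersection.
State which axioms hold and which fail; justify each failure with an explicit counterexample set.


τ is NOT a topology on X.

Axiom (T1): ∅ ∈ τ? Yes; X ∈ τ? Yes.
Axiom (T2/T3): check pairwise unions and intersections of members of τ.
Counterexample for (T2): {g, j} ∪ {h, i, j} = {g, h, i, j} ∉ τ. Therefore τ is NOT a topology.


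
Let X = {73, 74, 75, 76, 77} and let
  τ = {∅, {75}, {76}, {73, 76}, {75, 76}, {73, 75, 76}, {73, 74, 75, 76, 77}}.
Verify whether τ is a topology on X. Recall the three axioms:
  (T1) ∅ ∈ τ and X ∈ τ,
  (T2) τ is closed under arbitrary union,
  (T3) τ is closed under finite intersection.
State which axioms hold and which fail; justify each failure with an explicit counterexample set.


τ IS a topology on X.

Axiom (T1): ∅ ∈ τ? Yes; X ∈ τ? Yes.
Axiom (T2/T3): check pairwise unions and intersections of members of τ.
All pairwise intersections and unions checked — each lies in τ. Therefore τ satisfies (T1), (T2), (T3): it IS a topology on X.


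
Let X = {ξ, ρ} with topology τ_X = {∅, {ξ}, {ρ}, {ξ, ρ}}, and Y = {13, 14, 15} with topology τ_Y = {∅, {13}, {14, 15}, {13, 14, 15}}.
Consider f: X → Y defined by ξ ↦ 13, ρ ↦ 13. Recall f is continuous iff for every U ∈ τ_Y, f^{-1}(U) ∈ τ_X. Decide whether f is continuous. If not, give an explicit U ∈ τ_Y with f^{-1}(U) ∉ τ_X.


f IS continuous.

Compute f^{-1}(U) for each U ∈ τ_Y:
  U = ∅: f^{-1}(U) = ∅ ∈ τ_X ✓.
  U = {13}: f^{-1}(U) = {ξ, ρ} ∈ τ_X ✓.
  U = {14, 15}: f^{-1}(U) = ∅ ∈ τ_X ✓.
  U = {13, 14, 15}: f^{-1}(U) = {ξ, ρ} ∈ τ_X ✓.
Every preimage lies in τ_X, so f IS continuous.


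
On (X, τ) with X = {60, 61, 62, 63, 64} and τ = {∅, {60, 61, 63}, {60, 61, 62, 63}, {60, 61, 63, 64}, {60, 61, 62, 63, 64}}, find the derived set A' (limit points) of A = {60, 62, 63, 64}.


A' = {60, 61, 62, 63, 64}

For each x ∈ X, list the open sets U ∈ τ with x ∈ U, then check whether U ∩ (A ∖ {x}) ≠ ∅ for every such U.
  x = 60: opens ∋ x are {60, 61, 63}, {60, 61, 62, 63}, {60, 61, 63, 64}, {60, 61, 62, 63, 64}; each meets A ∖ {60}, so x IS a limit point.
  x = 61: opens ∋ x are {60, 61, 63}, {60, 61, 62, 63}, {60, 61, 63, 64}, {60, 61, 62, 63, 64}; each meets A ∖ {61}, so x IS a limit point.
  x = 62: opens ∋ x are {60, 61, 62, 63}, {60, 61, 62, 63, 64}; each meets A ∖ {62}, so x IS a limit point.
  x = 63: opens ∋ x are {60, 61, 63}, {60, 61, 62, 63}, {60, 61, 63, 64}, {60, 61, 62, 63, 64}; each meets A ∖ {63}, so x IS a limit point.
  x = 64: opens ∋ x are {60, 61, 63, 64}, {60, 61, 62, 63, 64}; each meets A ∖ {64}, so x IS a limit point.
Collecting: A' = {60, 61, 62, 63, 64}.


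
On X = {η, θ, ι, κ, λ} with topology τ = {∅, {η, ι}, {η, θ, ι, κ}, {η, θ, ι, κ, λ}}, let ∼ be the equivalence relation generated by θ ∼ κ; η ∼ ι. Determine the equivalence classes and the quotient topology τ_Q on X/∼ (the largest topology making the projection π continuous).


X/∼ = {[η=ι], [θ=κ], [λ]}; |τ_Q| = 4.

Equivalence classes: [η=ι], [θ=κ], [λ].
Quotient map π: X → X/∼ sends η ↦ [η=ι], θ ↦ [θ=κ], ι ↦ [η=ι], κ ↦ [θ=κ], λ ↦ [λ].
For each subset V ⊆ X/∼, compute π^{-1}(V) ⊆ X and check whether π^{-1}(V) ∈ τ. V is open in τ_Q iff π^{-1}(V) ∈ τ.
  V = {}: π^{-1}(V) = ∅ ∈ τ ✓.
  V = {[η=ι]}: π^{-1}(V) = {η, ι} ∈ τ ✓.
  V = {[θ=κ]}: π^{-1}(V) = {θ, κ} ∉ τ ✗.
  V = {[η=ι], [θ=κ]}: π^{-1}(V) = {η, θ, ι, κ} ∈ τ ✓.
  V = {[λ]}: π^{-1}(V) = {λ} ∉ τ ✗.
  V = {[η=ι], [λ]}: π^{-1}(V) = {η, ι, λ} ∉ τ ✗.
  V = {[θ=κ], [λ]}: π^{-1}(V) = {θ, κ, λ} ∉ τ ✗.
  V = {[η=ι], [θ=κ], [λ]}: π^{-1}(V) = {η, θ, ι, κ, λ} ∈ τ ✓.
Open sets in the quotient: τ_Q = {{}, {[η=ι]}, {[η=ι], [θ=κ]}, {[η=ι], [θ=κ], [λ]}} (4 elements).


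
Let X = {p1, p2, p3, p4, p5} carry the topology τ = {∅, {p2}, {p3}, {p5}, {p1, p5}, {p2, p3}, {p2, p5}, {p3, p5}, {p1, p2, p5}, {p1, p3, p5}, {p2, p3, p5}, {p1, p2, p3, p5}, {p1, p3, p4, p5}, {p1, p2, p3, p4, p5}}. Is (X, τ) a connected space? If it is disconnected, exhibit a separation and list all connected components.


(X, τ) is disconnected; components = [{p2}, {p1, p3, p4, p5}].

Find clopen sets (U ∈ τ with X ∖ U ∈ τ):
  U = ∅, X ∖ U = {p1, p2, p3, p4, p5} — both open, so U is clopen.
  U = {p2}, X ∖ U = {p1, p3, p4, p5} — both open, so U is clopen.
  U = {p1, p3, p4, p5}, X ∖ U = {p2} — both open, so U is clopen.
  U = {p1, p2, p3, p4, p5}, X ∖ U = ∅ — both open, so U is clopen.
Nontrivial clopen(s) exist: e.g. {p2}. So (X, τ) is disconnected.
Compute connected components by grouping points that agree on all clopens:
  component: {p2}
  component: {p1, p3, p4, p5}


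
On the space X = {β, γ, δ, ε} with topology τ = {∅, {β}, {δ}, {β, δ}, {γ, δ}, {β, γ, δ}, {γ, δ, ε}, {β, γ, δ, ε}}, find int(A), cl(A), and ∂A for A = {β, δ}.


int(A) = {β, δ}, cl(A) = {β, γ, δ, ε}, ∂A = {γ, ε}.

Closed sets in (X, τ) are complements of opens:
  closed(X, τ) = {∅, {β}, {ε}, {β, ε}, {γ, ε}, {β, γ, ε}, {γ, δ, ε}, {β, γ, δ, ε}}.
int(A) = ⋃ {U ∈ τ : U ⊆ A}. Opens contained in A: ∅, {β}, {δ}, {β, δ}.
Taking the union of these: int(A) = {β, δ}.
cl(A) = ⋂ {C closed : A ⊆ C}. Closed sets containing A: {β, γ, δ, ε}.
Intersecting these: cl(A) = {β, γ, δ, ε}.
∂A = cl(A) ∖ int(A) = {β, γ, δ, ε} ∖ {β, δ} = {γ, ε}.


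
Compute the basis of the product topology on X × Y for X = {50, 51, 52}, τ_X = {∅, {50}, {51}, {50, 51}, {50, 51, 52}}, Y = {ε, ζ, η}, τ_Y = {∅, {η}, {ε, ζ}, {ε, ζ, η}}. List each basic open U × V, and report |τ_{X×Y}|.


Basis B = {∅ × ∅, {50} × {η}, {51} × {η}, {50} × {ε, ζ}, {50, 51} × {η}, {51} × {ε, ζ}, {50} × {ε, ζ, η}, {50, 51, 52} × {η}, {51} × {ε, ζ, η}, {50, 51} × {ε, ζ}, {50, 51} × {ε, ζ, η}, {50, 51, 52} × {ε, ζ}, {50, 51, 52} × {ε, ζ, η}}; |τ_{X×Y}| = 25.

Enumerate products U × V with U ∈ τ_X, V ∈ τ_Y (deduplicated):
  ∅ × ∅ = {} (∅)
  {50} × {η} = {(50,η)}
  {51} × {η} = {(51,η)}
  {50} × {ε, ζ} = {(50,ε), (50,ζ)}
  {50, 51} × {η} = {(50,η), (51,η)}
  {51} × {ε, ζ} = {(51,ε), (51,ζ)}
  {50} × {ε, ζ, η} = {(50,ε), (50,ζ), (50,η)}
  {50, 51, 52} × {η} = {(50,η), (51,η), (52,η)}
  {51} × {ε, ζ, η} = {(51,ε), (51,ζ), (51,η)}
  {50, 51} × {ε, ζ} = {(50,ε), (50,ζ), (51,ε), (51,ζ)}
  {50, 51} × {ε, ζ, η} = {(50,ε), (50,ζ), (50,η), (51,ε), (51,ζ), (51,η)}
  {50, 51, 52} × {ε, ζ} = {(50,ε), (50,ζ), (51,ε), (51,ζ), (52,ε), (52,ζ)}
  {50, 51, 52} × {ε, ζ, η} = {(50,ε), (50,ζ), (50,η), (51,ε), (51,ζ), (51,η), (52,ε), (52,ζ), (52,η)}
These 13 distinct sets form the basis B.
Close under arbitrary unions to get τ_{X×Y}; counting gives |τ_{X×Y}| = 25.


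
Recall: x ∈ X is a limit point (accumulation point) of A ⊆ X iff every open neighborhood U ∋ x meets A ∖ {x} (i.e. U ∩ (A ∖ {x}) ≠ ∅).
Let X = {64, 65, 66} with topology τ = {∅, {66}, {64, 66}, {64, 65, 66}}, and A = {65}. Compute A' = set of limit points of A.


A' = ∅

For each x ∈ X, list the open sets U ∈ τ with x ∈ U, then check whether U ∩ (A ∖ {x}) ≠ ∅ for every such U.
  x = 64: open {64, 66} ∋ x has {64, 66} ∩ (A ∖ {64}) = ∅, so x is NOT a limit point.
  x = 65: open {64, 65, 66} ∋ x has {64, 65, 66} ∩ (A ∖ {65}) = ∅, so x is NOT a limit point.
  x = 66: open {66} ∋ x has {66} ∩ (A ∖ {66}) = ∅, so x is NOT a limit point.
Collecting: A' = ∅.


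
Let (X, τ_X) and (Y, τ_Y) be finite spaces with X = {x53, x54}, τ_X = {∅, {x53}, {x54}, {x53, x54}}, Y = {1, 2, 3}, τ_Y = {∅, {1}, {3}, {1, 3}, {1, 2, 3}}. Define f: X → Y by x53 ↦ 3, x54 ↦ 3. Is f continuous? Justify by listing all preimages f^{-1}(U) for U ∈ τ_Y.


f IS continuous.

Compute f^{-1}(U) for each U ∈ τ_Y:
  U = ∅: f^{-1}(U) = ∅ ∈ τ_X ✓.
  U = {1}: f^{-1}(U) = ∅ ∈ τ_X ✓.
  U = {3}: f^{-1}(U) = {x53, x54} ∈ τ_X ✓.
  U = {1, 3}: f^{-1}(U) = {x53, x54} ∈ τ_X ✓.
  U = {1, 2, 3}: f^{-1}(U) = {x53, x54} ∈ τ_X ✓.
Every preimage lies in τ_X, so f IS continuous.


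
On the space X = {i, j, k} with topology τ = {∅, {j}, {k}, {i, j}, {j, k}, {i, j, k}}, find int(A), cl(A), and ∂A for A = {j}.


int(A) = {j}, cl(A) = {i, j}, ∂A = {i}.

Closed sets in (X, τ) are complements of opens:
  closed(X, τ) = {∅, {i}, {k}, {i, j}, {i, k}, {i, j, k}}.
int(A) = ⋃ {U ∈ τ : U ⊆ A}. Opens contained in A: ∅, {j}.
Taking the union of these: int(A) = {j}.
cl(A) = ⋂ {C closed : A ⊆ C}. Closed sets containing A: {i, j}, {i, j, k}.
Intersecting these: cl(A) = {i, j}.
∂A = cl(A) ∖ int(A) = {i, j} ∖ {j} = {i}.


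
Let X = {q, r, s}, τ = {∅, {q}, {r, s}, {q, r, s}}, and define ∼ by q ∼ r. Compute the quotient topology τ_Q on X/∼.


X/∼ = {[q=r], [s]}; |τ_Q| = 2.

Equivalence classes: [q=r], [s].
Quotient map π: X → X/∼ sends q ↦ [q=r], r ↦ [q=r], s ↦ [s].
For each subset V ⊆ X/∼, compute π^{-1}(V) ⊆ X and check whether π^{-1}(V) ∈ τ. V is open in τ_Q iff π^{-1}(V) ∈ τ.
  V = {}: π^{-1}(V) = ∅ ∈ τ ✓.
  V = {[q=r]}: π^{-1}(V) = {q, r} ∉ τ ✗.
  V = {[s]}: π^{-1}(V) = {s} ∉ τ ✗.
  V = {[q=r], [s]}: π^{-1}(V) = {q, r, s} ∈ τ ✓.
Open sets in the quotient: τ_Q = {{}, {[q=r], [s]}} (2 elements).


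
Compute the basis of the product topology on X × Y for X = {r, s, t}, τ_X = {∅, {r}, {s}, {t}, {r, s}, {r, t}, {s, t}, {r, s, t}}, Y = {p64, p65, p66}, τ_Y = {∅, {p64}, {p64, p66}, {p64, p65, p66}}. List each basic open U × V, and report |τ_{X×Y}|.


Basis B = {∅ × ∅, {r} × {p64}, {s} × {p64}, {t} × {p64}, {r} × {p64, p66}, {r, s} × {p64}, {r, t} × {p64}, {s} × {p64, p66}, {s, t} × {p64}, {t} × {p64, p66}, {r} × {p64, p65, p66}, {r, s, t} × {p64}, {s} × {p64, p65, p66}, {t} × {p64, p65, p66}, {r, s} × {p64, p66}, {r, t} × {p64, p66}, {s, t} × {p64, p66}, {r, s} × {p64, p65, p66}, {r, t} × {p64, p65, p66}, {r, s, t} × {p64, p66}, {s, t} × {p64, p65, p66}, {r, s, t} × {p64, p65, p66}}; |τ_{X×Y}| = 64.

Enumerate products U × V with U ∈ τ_X, V ∈ τ_Y (deduplicated):
  ∅ × ∅ = {} (∅)
  {r} × {p64} = {(r,p64)}
  {s} × {p64} = {(s,p64)}
  {t} × {p64} = {(t,p64)}
  {r} × {p64, p66} = {(r,p64), (r,p66)}
  {r, s} × {p64} = {(r,p64), (s,p64)}
  {r, t} × {p64} = {(r,p64), (t,p64)}
  {s} × {p64, p66} = {(s,p64), (s,p66)}
  {s, t} × {p64} = {(s,p64), (t,p64)}
  {t} × {p64, p66} = {(t,p64), (t,p66)}
  {r} × {p64, p65, p66} = {(r,p64), (r,p65), (r,p66)}
  {r, s, t} × {p64} = {(r,p64), (s,p64), (t,p64)}
  {s} × {p64, p65, p66} = {(s,p64), (s,p65), (s,p66)}
  {t} × {p64, p65, p66} = {(t,p64), (t,p65), (t,p66)}
  {r, s} × {p64, p66} = {(r,p64), (r,p66), (s,p64), (s,p66)}
  {r, t} × {p64, p66} = {(r,p64), (r,p66), (t,p64), (t,p66)}
  {s, t} × {p64, p66} = {(s,p64), (s,p66), (t,p64), (t,p66)}
  {r, s} × {p64, p65, p66} = {(r,p64), (r,p65), (r,p66), (s,p64), (s,p65), (s,p66)}
  {r, t} × {p64, p65, p66} = {(r,p64), (r,p65), (r,p66), (t,p64), (t,p65), (t,p66)}
  {r, s, t} × {p64, p66} = {(r,p64), (r,p66), (s,p64), (s,p66), (t,p64), (t,p66)}
  {s, t} × {p64, p65, p66} = {(s,p64), (s,p65), (s,p66), (t,p64), (t,p65), (t,p66)}
  {r, s, t} × {p64, p65, p66} = {(r,p64), (r,p65), (r,p66), (s,p64), (s,p65), (s,p66), (t,p64), (t,p65), (t,p66)}
These 22 distinct sets form the basis B.
Close under arbitrary unions to get τ_{X×Y}; counting gives |τ_{X×Y}| = 64.


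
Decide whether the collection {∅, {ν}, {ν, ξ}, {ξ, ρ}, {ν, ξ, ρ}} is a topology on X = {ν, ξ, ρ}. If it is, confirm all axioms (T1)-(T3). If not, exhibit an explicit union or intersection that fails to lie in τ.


τ is NOT a topology on X.

Axiom (T1): ∅ ∈ τ? Yes; X ∈ τ? Yes.
Axiom (T2/T3): check pairwise unions and intersections of members of τ.
Counterexample for (T3): {ν, ξ} ∩ {ξ, ρ} = {ξ} ∉ τ. Therefore τ is NOT a topology.


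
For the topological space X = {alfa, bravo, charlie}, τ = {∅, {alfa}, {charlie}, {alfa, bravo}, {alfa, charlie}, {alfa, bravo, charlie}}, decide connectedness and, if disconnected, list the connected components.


(X, τ) is disconnected; components = [{charlie}, {alfa, bravo}].

Find clopen sets (U ∈ τ with X ∖ U ∈ τ):
  U = ∅, X ∖ U = {alfa, bravo, charlie} — both open, so U is clopen.
  U = {charlie}, X ∖ U = {alfa, bravo} — both open, so U is clopen.
  U = {alfa, bravo}, X ∖ U = {charlie} — both open, so U is clopen.
  U = {alfa, bravo, charlie}, X ∖ U = ∅ — both open, so U is clopen.
Nontrivial clopen(s) exist: e.g. {charlie}. So (X, τ) is disconnected.
Compute connected components by grouping points that agree on all clopens:
  component: {charlie}
  component: {alfa, bravo}


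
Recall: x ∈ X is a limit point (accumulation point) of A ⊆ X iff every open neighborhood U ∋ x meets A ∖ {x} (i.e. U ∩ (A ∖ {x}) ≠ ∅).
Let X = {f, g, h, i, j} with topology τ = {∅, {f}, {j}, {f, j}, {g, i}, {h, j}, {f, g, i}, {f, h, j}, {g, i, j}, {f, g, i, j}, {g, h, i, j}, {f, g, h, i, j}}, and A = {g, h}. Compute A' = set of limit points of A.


A' = {i}

For each x ∈ X, list the open sets U ∈ τ with x ∈ U, then check whether U ∩ (A ∖ {x}) ≠ ∅ for every such U.
  x = f: open {f} ∋ x has {f} ∩ (A ∖ {f}) = ∅, so x is NOT a limit point.
  x = g: open {g, i} ∋ x has {g, i} ∩ (A ∖ {g}) = ∅, so x is NOT a limit point.
  x = h: open {h, j} ∋ x has {h, j} ∩ (A ∖ {h}) = ∅, so x is NOT a limit point.
  x = i: opens ∋ x are {g, i}, {f, g, i}, {g, i, j}, {f, g, i, j}, {g, h, i, j}, {f, g, h, i, j}; each meets A ∖ {i}, so x IS a limit point.
  x = j: open {j} ∋ x has {j} ∩ (A ∖ {j}) = ∅, so x is NOT a limit point.
Collecting: A' = {i}.


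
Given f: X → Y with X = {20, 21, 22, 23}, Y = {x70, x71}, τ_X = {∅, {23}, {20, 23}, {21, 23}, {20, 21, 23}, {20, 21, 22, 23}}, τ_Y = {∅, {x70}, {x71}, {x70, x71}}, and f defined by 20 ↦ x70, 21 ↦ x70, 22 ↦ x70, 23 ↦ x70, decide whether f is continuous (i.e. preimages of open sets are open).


f IS continuous.

Compute f^{-1}(U) for each U ∈ τ_Y:
  U = ∅: f^{-1}(U) = ∅ ∈ τ_X ✓.
  U = {x70}: f^{-1}(U) = {20, 21, 22, 23} ∈ τ_X ✓.
  U = {x71}: f^{-1}(U) = ∅ ∈ τ_X ✓.
  U = {x70, x71}: f^{-1}(U) = {20, 21, 22, 23} ∈ τ_X ✓.
Every preimage lies in τ_X, so f IS continuous.


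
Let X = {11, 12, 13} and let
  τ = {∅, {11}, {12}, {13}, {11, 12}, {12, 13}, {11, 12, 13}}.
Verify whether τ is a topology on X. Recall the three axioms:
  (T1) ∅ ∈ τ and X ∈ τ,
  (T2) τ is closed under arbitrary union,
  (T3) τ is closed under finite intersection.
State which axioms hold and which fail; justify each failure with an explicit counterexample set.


τ is NOT a topology on X.

Axiom (T1): ∅ ∈ τ? Yes; X ∈ τ? Yes.
Axiom (T2/T3): check pairwise unions and intersections of members of τ.
Counterexample for (T2): {11} ∪ {13} = {11, 13} ∉ τ. Therefore τ is NOT a topology.


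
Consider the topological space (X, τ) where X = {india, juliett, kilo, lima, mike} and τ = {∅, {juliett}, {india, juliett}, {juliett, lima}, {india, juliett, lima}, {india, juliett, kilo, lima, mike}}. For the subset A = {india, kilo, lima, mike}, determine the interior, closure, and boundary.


int(A) = ∅, cl(A) = {india, kilo, lima, mike}, ∂A = {india, kilo, lima, mike}.

Closed sets in (X, τ) are complements of opens:
  closed(X, τ) = {∅, {kilo, mike}, {india, kilo, mike}, {kilo, lima, mike}, {india, kilo, lima, mike}, {india, juliett, kilo, lima, mike}}.
int(A) = ⋃ {U ∈ τ : U ⊆ A}. Opens contained in A: ∅.
Taking the union of these: int(A) = ∅.
cl(A) = ⋂ {C closed : A ⊆ C}. Closed sets containing A: {india, kilo, lima, mike}, {india, juliett, kilo, lima, mike}.
Intersecting these: cl(A) = {india, kilo, lima, mike}.
∂A = cl(A) ∖ int(A) = {india, kilo, lima, mike} ∖ ∅ = {india, kilo, lima, mike}.


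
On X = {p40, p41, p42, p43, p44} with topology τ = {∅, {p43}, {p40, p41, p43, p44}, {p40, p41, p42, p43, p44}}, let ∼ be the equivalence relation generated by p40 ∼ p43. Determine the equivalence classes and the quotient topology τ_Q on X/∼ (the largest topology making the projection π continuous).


X/∼ = {[p40=p43], [p41], [p42], [p44]}; |τ_Q| = 3.

Equivalence classes: [p40=p43], [p41], [p42], [p44].
Quotient map π: X → X/∼ sends p40 ↦ [p40=p43], p41 ↦ [p41], p42 ↦ [p42], p43 ↦ [p40=p43], p44 ↦ [p44].
For each subset V ⊆ X/∼, compute π^{-1}(V) ⊆ X and check whether π^{-1}(V) ∈ τ. V is open in τ_Q iff π^{-1}(V) ∈ τ.
  V = {}: π^{-1}(V) = ∅ ∈ τ ✓.
  V = {[p40=p43]}: π^{-1}(V) = {p40, p43} ∉ τ ✗.
  V = {[p41]}: π^{-1}(V) = {p41} ∉ τ ✗.
  V = {[p40=p43], [p41]}: π^{-1}(V) = {p40, p41, p43} ∉ τ ✗.
  V = {[p42]}: π^{-1}(V) = {p42} ∉ τ ✗.
  V = {[p40=p43], [p42]}: π^{-1}(V) = {p40, p42, p43} ∉ τ ✗.
  V = {[p41], [p42]}: π^{-1}(V) = {p41, p42} ∉ τ ✗.
  V = {[p40=p43], [p41], [p42]}: π^{-1}(V) = {p40, p41, p42, p43} ∉ τ ✗.
  V = {[p44]}: π^{-1}(V) = {p44} ∉ τ ✗.
  V = {[p40=p43], [p44]}: π^{-1}(V) = {p40, p43, p44} ∉ τ ✗.
  V = {[p41], [p44]}: π^{-1}(V) = {p41, p44} ∉ τ ✗.
  V = {[p40=p43], [p41], [p44]}: π^{-1}(V) = {p40, p41, p43, p44} ∈ τ ✓.
  V = {[p42], [p44]}: π^{-1}(V) = {p42, p44} ∉ τ ✗.
  V = {[p40=p43], [p42], [p44]}: π^{-1}(V) = {p40, p42, p43, p44} ∉ τ ✗.
  V = {[p41], [p42], [p44]}: π^{-1}(V) = {p41, p42, p44} ∉ τ ✗.
  V = {[p40=p43], [p41], [p42], [p44]}: π^{-1}(V) = {p40, p41, p42, p43, p44} ∈ τ ✓.
Open sets in the quotient: τ_Q = {{}, {[p40=p43], [p41], [p44]}, {[p40=p43], [p41], [p42], [p44]}} (3 elements).


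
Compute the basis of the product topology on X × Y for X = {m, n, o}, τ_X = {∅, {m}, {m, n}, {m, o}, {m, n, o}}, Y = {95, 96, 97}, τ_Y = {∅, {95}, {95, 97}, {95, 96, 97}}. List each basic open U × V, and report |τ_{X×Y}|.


Basis B = {∅ × ∅, {m} × {95}, {m} × {95, 97}, {m, n} × {95}, {m, o} × {95}, {m} × {95, 96, 97}, {m, n, o} × {95}, {m, n} × {95, 97}, {m, o} × {95, 97}, {m, n} × {95, 96, 97}, {m, o} × {95, 96, 97}, {m, n, o} × {95, 97}, {m, n, o} × {95, 96, 97}}; |τ_{X×Y}| = 30.

Enumerate products U × V with U ∈ τ_X, V ∈ τ_Y (deduplicated):
  ∅ × ∅ = {} (∅)
  {m} × {95} = {(m,95)}
  {m} × {95, 97} = {(m,95), (m,97)}
  {m, n} × {95} = {(m,95), (n,95)}
  {m, o} × {95} = {(m,95), (o,95)}
  {m} × {95, 96, 97} = {(m,95), (m,96), (m,97)}
  {m, n, o} × {95} = {(m,95), (n,95), (o,95)}
  {m, n} × {95, 97} = {(m,95), (m,97), (n,95), (n,97)}
  {m, o} × {95, 97} = {(m,95), (m,97), (o,95), (o,97)}
  {m, n} × {95, 96, 97} = {(m,95), (m,96), (m,97), (n,95), (n,96), (n,97)}
  {m, o} × {95, 96, 97} = {(m,95), (m,96), (m,97), (o,95), (o,96), (o,97)}
  {m, n, o} × {95, 97} = {(m,95), (m,97), (n,95), (n,97), (o,95), (o,97)}
  {m, n, o} × {95, 96, 97} = {(m,95), (m,96), (m,97), (n,95), (n,96), (n,97), (o,95), (o,96), (o,97)}
These 13 distinct sets form the basis B.
Close under arbitrary unions to get τ_{X×Y}; counting gives |τ_{X×Y}| = 30.
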